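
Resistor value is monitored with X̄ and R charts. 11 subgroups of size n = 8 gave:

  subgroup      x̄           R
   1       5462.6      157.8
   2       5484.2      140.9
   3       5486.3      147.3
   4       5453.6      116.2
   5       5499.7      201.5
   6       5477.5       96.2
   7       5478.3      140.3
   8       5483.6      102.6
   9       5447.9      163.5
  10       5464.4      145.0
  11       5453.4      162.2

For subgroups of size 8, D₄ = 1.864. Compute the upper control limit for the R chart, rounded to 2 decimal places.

R̄ = (157.8 + 140.9 + 147.3 + 116.2 + 201.5 + 96.2 + 140.3 + 102.6 + 163.5 + 145.0 + 162.2) / 11 = 1573.5000 / 11 = 143.0455
UCL_R = D₄·R̄ = 1.864 × 143.0455 = 266.6367

266.64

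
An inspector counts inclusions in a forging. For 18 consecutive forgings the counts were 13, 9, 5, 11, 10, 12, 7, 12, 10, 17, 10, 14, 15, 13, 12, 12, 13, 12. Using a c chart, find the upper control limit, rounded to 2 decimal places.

c̄ = (13 + 9 + 5 + 11 + 10 + 12 + 7 + 12 + 10 + 17 + 10 + 14 + 15 + 13 + 12 + 12 + 13 + 12) / 18 = 207 / 18 = 11.5000
UCL = c̄ + 3√c̄ = 11.5000 + 3 × √11.5000 = 11.5000 + 3 × 3.3912 = 21.6735

21.67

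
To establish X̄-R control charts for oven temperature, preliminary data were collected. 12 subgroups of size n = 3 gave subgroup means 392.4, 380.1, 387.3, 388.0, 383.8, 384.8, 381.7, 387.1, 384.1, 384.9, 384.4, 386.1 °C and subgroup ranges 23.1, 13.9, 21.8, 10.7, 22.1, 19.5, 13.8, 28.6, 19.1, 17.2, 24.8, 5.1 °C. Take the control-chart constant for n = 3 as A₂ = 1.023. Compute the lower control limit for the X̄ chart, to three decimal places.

366.662

X̄̄ = (392.4 + 380.1 + 387.3 + 388.0 + 383.8 + 384.8 + 381.7 + 387.1 + 384.1 + 384.9 + 384.4 + 386.1) / 12 = 4624.7000 / 12 = 385.3917
R̄ = (23.1 + 13.9 + 21.8 + 10.7 + 22.1 + 19.5 + 13.8 + 28.6 + 19.1 + 17.2 + 24.8 + 5.1) / 12 = 219.7000 / 12 = 18.3083
LCL = X̄̄ − A₂·R̄ = 385.3917 − 1.023 × 18.3083 = 366.6622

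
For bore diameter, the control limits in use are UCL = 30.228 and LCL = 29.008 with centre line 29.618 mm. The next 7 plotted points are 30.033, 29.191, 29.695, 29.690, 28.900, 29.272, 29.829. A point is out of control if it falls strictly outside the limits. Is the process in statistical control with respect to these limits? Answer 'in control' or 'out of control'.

Compare each point to [29.008, 30.228]: sample 5 = 28.900 < LCL.

out of control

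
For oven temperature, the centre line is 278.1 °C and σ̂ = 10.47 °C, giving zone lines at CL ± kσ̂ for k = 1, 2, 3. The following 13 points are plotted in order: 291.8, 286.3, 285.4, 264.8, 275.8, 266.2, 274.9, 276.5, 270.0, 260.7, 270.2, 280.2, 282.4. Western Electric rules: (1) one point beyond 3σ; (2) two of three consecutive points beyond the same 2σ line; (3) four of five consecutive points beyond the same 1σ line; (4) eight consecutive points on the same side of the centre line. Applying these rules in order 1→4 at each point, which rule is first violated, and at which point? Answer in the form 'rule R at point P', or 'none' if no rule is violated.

rule 4 at point 11

Zone of each point (C = within 1σ̂, B = 1σ̂–2σ̂, A = 2σ̂–3σ̂, * = beyond 3σ̂; sign = side of CL): 1:+B, 2:+C, 3:+C, 4:-B, 5:-C, 6:-B, 7:-C, 8:-C, 9:-C, 10:-B, 11:-C, 12:+C, 13:+C
Rule 4 (eight consecutive points on the same side of the centre line) is satisfied at point 11.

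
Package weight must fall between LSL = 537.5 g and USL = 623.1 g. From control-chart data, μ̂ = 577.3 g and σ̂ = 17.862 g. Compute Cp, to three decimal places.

0.799

Cp = (USL − LSL) / (6σ̂) = (623.1 − 537.5) / (6 × 17.862) = 85.6000 / 107.1720 = 0.7987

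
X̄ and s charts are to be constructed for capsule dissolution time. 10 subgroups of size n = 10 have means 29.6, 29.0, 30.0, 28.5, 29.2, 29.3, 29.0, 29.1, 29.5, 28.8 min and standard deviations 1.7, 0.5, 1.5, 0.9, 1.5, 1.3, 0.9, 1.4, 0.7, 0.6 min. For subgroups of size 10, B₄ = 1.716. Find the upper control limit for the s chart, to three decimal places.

1.888

s̄ = (1.7 + 0.5 + 1.5 + 0.9 + 1.5 + 1.3 + 0.9 + 1.4 + 0.7 + 0.6) / 10 = 1.1000
UCL_s = B₄·s̄ = 1.716 × 1.1000 = 1.8876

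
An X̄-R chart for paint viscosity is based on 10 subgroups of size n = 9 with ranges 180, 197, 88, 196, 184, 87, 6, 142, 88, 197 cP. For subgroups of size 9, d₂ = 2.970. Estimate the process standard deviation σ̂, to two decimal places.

45.96

R̄ = (180 + 197 + 88 + 196 + 184 + 87 + 6 + 142 + 88 + 197) / 10 = 136.5000
σ̂ = R̄ / d₂ = 136.5000 / 2.970 = 45.9596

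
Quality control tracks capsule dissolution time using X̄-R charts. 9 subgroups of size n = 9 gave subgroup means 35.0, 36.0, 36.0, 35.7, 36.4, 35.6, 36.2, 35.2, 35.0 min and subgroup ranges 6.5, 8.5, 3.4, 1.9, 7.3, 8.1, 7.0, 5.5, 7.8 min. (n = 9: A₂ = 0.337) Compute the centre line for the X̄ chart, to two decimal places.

X̄̄ = (35.0 + 36.0 + 36.0 + 35.7 + 36.4 + 35.6 + 36.2 + 35.2 + 35.0) / 9 = 321.1000 / 9 = 35.6778
CL = X̄̄ = 35.6778

35.68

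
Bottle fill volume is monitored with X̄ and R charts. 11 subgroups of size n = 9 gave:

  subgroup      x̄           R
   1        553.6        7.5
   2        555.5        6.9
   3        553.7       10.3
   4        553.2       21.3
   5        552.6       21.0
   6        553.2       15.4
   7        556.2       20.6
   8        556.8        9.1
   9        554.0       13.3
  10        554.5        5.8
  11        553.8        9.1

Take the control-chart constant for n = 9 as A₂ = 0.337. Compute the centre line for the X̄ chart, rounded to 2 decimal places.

X̄̄ = (553.6 + 555.5 + 553.7 + 553.2 + 552.6 + 553.2 + 556.2 + 556.8 + 554.0 + 554.5 + 553.8) / 11 = 6097.1000 / 11 = 554.2818
CL = X̄̄ = 554.2818

554.28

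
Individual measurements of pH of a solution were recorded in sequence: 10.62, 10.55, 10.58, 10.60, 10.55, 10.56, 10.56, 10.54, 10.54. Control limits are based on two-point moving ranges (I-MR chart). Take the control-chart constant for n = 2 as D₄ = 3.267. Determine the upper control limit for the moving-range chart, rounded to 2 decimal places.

Moving ranges: 0.07, 0.03, 0.02, 0.05, 0.01, 0.00, 0.02, 0.00; M̄R̄ = 0.2000 / 8 = 0.0250
UCL_MR = D₄·M̄R̄ = 3.267 × 0.0250 = 0.0817

0.08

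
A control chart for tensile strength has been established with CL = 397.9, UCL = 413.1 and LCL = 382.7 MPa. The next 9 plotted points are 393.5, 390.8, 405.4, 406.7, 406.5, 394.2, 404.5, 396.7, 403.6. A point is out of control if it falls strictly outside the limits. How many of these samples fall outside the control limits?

0

All 9 points lie within [382.7, 413.1].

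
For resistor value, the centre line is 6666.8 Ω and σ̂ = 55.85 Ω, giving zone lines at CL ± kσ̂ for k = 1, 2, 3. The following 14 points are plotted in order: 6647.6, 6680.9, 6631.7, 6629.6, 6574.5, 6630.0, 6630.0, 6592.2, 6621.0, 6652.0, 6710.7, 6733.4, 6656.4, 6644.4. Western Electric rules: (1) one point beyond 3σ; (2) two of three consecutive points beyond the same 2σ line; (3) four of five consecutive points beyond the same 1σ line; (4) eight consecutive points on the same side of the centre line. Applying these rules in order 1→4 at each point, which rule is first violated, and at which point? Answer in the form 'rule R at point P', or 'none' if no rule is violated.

Zone of each point (C = within 1σ̂, B = 1σ̂–2σ̂, A = 2σ̂–3σ̂, * = beyond 3σ̂; sign = side of CL): 1:-C, 2:+C, 3:-C, 4:-C, 5:-B, 6:-C, 7:-C, 8:-B, 9:-C, 10:-C, 11:+C, 12:+B, 13:-C, 14:-C
Rule 4 (eight consecutive points on the same side of the centre line) is satisfied at point 10.

rule 4 at point 10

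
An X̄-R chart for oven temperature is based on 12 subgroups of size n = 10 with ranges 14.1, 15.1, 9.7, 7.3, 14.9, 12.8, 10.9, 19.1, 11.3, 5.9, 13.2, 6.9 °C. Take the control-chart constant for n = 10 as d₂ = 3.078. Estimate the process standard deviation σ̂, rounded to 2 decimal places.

3.82

R̄ = (14.1 + 15.1 + 9.7 + 7.3 + 14.9 + 12.8 + 10.9 + 19.1 + 11.3 + 5.9 + 13.2 + 6.9) / 12 = 11.7667
σ̂ = R̄ / d₂ = 11.7667 / 3.078 = 3.8228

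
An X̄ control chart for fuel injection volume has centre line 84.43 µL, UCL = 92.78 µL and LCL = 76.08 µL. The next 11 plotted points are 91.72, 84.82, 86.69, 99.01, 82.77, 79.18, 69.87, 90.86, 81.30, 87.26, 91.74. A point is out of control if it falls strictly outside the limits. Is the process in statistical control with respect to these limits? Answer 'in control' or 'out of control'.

out of control

Compare each point to [76.08, 92.78]: sample 4 = 99.01 > UCL; sample 7 = 69.87 < LCL.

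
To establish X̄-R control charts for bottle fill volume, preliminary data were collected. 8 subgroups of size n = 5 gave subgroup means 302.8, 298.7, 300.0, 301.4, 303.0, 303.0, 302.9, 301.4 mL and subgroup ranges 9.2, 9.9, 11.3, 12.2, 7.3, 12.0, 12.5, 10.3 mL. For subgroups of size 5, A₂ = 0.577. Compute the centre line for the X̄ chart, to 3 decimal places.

X̄̄ = (302.8 + 298.7 + 300.0 + 301.4 + 303.0 + 303.0 + 302.9 + 301.4) / 8 = 2413.2000 / 8 = 301.6500
CL = X̄̄ = 301.6500

301.650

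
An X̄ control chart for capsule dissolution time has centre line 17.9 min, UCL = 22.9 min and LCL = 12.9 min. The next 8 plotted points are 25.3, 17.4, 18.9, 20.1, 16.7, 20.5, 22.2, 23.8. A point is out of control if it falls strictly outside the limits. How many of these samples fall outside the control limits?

2

Compare each point to [12.9, 22.9]: sample 1 = 25.3 > UCL; sample 8 = 23.8 > UCL.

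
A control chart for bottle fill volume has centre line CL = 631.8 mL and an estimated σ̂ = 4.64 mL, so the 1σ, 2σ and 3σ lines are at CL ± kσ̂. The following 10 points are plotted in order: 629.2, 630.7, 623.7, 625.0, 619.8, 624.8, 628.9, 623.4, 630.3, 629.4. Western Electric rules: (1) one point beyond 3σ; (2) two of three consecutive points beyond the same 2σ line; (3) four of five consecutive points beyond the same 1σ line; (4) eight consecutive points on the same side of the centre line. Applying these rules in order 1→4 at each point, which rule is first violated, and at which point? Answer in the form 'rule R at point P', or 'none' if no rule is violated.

rule 3 at point 6

Zone of each point (C = within 1σ̂, B = 1σ̂–2σ̂, A = 2σ̂–3σ̂, * = beyond 3σ̂; sign = side of CL): 1:-C, 2:-C, 3:-B, 4:-B, 5:-A, 6:-B, 7:-C, 8:-B, 9:-C, 10:-C
Rule 3 (four of five consecutive points beyond the same 1σ limit) is satisfied at point 6.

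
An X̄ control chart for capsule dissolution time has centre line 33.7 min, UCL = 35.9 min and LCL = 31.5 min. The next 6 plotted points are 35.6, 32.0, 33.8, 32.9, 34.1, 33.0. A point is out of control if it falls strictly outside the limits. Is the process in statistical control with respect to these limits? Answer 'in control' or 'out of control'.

in control

All 6 points lie within [31.5, 35.9].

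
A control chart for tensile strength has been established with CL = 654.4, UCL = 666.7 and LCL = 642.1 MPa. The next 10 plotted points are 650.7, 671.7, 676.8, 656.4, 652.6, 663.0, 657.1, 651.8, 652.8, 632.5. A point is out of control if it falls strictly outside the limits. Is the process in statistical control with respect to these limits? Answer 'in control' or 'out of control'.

out of control

Compare each point to [642.1, 666.7]: sample 2 = 671.7 > UCL; sample 3 = 676.8 > UCL; sample 10 = 632.5 < LCL.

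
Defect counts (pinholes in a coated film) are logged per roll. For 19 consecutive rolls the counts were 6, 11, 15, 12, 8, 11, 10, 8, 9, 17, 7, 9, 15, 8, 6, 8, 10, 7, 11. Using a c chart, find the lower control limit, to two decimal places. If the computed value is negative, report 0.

0.46

c̄ = (6 + 11 + 15 + 12 + 8 + 11 + 10 + 8 + 9 + 17 + 7 + 9 + 15 + 8 + 6 + 8 + 10 + 7 + 11) / 19 = 188 / 19 = 9.8947
LCL = c̄ − 3√c̄ = 9.8947 − 3 × 3.1456 = 0.4580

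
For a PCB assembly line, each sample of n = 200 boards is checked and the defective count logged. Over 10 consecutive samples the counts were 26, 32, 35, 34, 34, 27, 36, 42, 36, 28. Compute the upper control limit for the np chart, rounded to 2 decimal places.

p̄ = Σdᵢ / (k·n) = 330 / (10 × 200) = 0.16500
UCL = np̄ + 3·√(np̄(1−p̄)) = 33.0000 + 3 × √(33.0000×0.83500) = 33.0000 + 3 × 5.2493 = 48.7479

48.75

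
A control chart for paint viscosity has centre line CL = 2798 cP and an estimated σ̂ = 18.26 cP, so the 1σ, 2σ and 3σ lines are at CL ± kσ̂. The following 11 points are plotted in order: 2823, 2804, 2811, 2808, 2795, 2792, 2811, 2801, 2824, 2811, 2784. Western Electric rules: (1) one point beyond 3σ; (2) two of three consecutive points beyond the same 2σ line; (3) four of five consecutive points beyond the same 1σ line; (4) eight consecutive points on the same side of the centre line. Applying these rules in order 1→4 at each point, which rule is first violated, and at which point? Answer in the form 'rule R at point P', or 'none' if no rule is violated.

Zone of each point (C = within 1σ̂, B = 1σ̂–2σ̂, A = 2σ̂–3σ̂, * = beyond 3σ̂; sign = side of CL): 1:+B, 2:+C, 3:+C, 4:+C, 5:-C, 6:-C, 7:+C, 8:+C, 9:+B, 10:+C, 11:-C
No rule fires across all 11 points.

none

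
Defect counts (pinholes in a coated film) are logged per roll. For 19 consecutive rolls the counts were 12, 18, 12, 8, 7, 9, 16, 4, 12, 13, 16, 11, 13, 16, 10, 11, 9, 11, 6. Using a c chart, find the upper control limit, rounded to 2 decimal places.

c̄ = (12 + 18 + 12 + 8 + 7 + 9 + 16 + 4 + 12 + 13 + 16 + 11 + 13 + 16 + 10 + 11 + 9 + 11 + 6) / 19 = 214 / 19 = 11.2632
UCL = c̄ + 3√c̄ = 11.2632 + 3 × √11.2632 = 11.2632 + 3 × 3.3561 = 21.3313

21.33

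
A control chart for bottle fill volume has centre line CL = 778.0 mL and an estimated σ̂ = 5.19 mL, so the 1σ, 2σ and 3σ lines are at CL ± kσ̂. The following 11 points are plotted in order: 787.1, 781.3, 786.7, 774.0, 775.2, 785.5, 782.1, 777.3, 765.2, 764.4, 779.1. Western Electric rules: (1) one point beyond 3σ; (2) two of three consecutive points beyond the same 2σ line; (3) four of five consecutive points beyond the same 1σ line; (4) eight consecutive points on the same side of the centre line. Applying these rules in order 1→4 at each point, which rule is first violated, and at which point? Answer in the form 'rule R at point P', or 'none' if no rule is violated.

Zone of each point (C = within 1σ̂, B = 1σ̂–2σ̂, A = 2σ̂–3σ̂, * = beyond 3σ̂; sign = side of CL): 1:+B, 2:+C, 3:+B, 4:-C, 5:-C, 6:+B, 7:+C, 8:-C, 9:-A, 10:-A, 11:+C
Rule 2 (two of three consecutive points beyond the same 2σ limit) is satisfied at point 10.

rule 2 at point 10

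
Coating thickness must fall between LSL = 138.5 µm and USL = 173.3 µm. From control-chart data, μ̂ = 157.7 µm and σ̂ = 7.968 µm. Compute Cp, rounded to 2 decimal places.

Cp = (USL − LSL) / (6σ̂) = (173.3 − 138.5) / (6 × 7.968) = 34.8000 / 47.8080 = 0.7279

0.73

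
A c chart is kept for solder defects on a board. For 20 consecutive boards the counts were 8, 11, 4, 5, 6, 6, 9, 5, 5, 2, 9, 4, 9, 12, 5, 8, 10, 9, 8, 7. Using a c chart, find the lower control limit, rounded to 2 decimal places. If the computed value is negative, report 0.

0.00

c̄ = (8 + 11 + 4 + 5 + 6 + 6 + 9 + 5 + 5 + 2 + 9 + 4 + 9 + 12 + 5 + 8 + 10 + 9 + 8 + 7) / 20 = 142 / 20 = 7.1000
LCL = c̄ − 3√c̄ = 7.1000 − 3 × 2.6646 = -0.8937 → 0 (cannot be negative)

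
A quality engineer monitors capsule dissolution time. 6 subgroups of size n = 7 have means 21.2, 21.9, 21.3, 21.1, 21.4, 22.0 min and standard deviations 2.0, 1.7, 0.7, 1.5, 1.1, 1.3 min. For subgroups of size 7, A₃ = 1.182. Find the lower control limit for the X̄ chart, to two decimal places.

19.85

X̄̄ = (21.2 + 21.9 + 21.3 + 21.1 + 21.4 + 22.0) / 6 = 21.4833
s̄ = (2.0 + 1.7 + 0.7 + 1.5 + 1.1 + 1.3) / 6 = 1.3833
LCL = X̄̄ − A₃·s̄ = 21.4833 − 1.182 × 1.3833 = 19.8482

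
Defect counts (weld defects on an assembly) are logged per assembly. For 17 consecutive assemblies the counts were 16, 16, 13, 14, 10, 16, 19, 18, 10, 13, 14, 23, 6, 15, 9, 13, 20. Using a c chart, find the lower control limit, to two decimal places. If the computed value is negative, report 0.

c̄ = (16 + 16 + 13 + 14 + 10 + 16 + 19 + 18 + 10 + 13 + 14 + 23 + 6 + 15 + 9 + 13 + 20) / 17 = 245 / 17 = 14.4118
LCL = c̄ − 3√c̄ = 14.4118 − 3 × 3.7963 = 3.0229

3.02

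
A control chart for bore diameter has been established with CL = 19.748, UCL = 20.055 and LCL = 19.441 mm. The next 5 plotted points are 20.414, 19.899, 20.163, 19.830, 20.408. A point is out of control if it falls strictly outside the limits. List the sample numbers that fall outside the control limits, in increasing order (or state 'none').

1, 3, 5

Compare each point to [19.441, 20.055]: sample 1 = 20.414 > UCL; sample 3 = 20.163 > UCL; sample 5 = 20.408 > UCL.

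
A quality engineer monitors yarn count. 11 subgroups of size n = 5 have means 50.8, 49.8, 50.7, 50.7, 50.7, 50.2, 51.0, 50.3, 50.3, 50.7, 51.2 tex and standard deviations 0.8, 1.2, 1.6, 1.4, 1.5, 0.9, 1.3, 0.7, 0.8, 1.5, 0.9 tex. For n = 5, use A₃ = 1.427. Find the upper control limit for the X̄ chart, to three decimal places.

52.216

X̄̄ = (50.8 + 49.8 + 50.7 + 50.7 + 50.7 + 50.2 + 51.0 + 50.3 + 50.3 + 50.7 + 51.2) / 11 = 50.5818
s̄ = (0.8 + 1.2 + 1.6 + 1.4 + 1.5 + 0.9 + 1.3 + 0.7 + 0.8 + 1.5 + 0.9) / 11 = 1.1455
UCL = X̄̄ + A₃·s̄ = 50.5818 + 1.427 × 1.1455 = 52.2164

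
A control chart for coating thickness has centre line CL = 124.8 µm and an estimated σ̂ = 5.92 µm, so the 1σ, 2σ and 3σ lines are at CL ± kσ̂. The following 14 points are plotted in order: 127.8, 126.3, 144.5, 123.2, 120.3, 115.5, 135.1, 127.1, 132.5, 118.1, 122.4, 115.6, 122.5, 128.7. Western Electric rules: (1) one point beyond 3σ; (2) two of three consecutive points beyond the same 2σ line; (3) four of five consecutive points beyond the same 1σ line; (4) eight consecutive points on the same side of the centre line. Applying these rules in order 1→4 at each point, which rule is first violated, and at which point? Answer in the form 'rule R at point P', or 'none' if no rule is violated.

rule 1 at point 3

Zone of each point (C = within 1σ̂, B = 1σ̂–2σ̂, A = 2σ̂–3σ̂, * = beyond 3σ̂; sign = side of CL): 1:+C, 2:+C, 3:+*, 4:-C, 5:-C, 6:-B, 7:+B, 8:+C, 9:+B, 10:-B, 11:-C, 12:-B, 13:-C, 14:+C
Rule 1 (one point beyond the 3σ limits) is satisfied at point 3.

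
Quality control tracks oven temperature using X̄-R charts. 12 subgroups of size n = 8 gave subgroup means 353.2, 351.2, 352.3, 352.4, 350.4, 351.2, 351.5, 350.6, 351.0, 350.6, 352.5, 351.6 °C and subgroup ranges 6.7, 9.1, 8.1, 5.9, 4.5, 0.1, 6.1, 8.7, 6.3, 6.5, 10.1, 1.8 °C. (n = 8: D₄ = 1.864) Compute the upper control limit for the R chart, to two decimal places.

11.48

R̄ = (6.7 + 9.1 + 8.1 + 5.9 + 4.5 + 0.1 + 6.1 + 8.7 + 6.3 + 6.5 + 10.1 + 1.8) / 12 = 73.9000 / 12 = 6.1583
UCL_R = D₄·R̄ = 1.864 × 6.1583 = 11.4791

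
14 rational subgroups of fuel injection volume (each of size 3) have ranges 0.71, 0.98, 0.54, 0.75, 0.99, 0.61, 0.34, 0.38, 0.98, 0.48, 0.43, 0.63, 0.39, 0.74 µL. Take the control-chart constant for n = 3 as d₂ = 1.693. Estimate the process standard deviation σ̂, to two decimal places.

0.38

R̄ = (0.71 + 0.98 + 0.54 + 0.75 + 0.99 + 0.61 + 0.34 + 0.38 + 0.98 + 0.48 + 0.43 + 0.63 + 0.39 + 0.74) / 14 = 0.6393
σ̂ = R̄ / d₂ = 0.6393 / 1.693 = 0.3776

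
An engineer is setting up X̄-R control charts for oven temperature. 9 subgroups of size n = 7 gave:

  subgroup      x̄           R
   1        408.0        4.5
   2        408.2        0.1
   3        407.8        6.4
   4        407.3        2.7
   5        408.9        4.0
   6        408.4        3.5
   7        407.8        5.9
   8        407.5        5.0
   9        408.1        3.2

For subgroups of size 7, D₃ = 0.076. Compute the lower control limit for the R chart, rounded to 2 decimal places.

R̄ = (4.5 + 0.1 + 6.4 + 2.7 + 4.0 + 3.5 + 5.9 + 5.0 + 3.2) / 9 = 35.3000 / 9 = 3.9222
LCL_R = D₃·R̄ = 0.076 × 3.9222 = 0.2981

0.30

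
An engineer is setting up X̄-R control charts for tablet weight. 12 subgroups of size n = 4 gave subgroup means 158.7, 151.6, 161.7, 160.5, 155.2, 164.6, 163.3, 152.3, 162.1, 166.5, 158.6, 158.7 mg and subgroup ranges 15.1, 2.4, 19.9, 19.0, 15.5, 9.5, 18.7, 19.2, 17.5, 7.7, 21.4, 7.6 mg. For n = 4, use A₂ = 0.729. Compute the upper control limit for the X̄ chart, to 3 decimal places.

X̄̄ = (158.7 + 151.6 + 161.7 + 160.5 + 155.2 + 164.6 + 163.3 + 152.3 + 162.1 + 166.5 + 158.6 + 158.7) / 12 = 1913.8000 / 12 = 159.4833
R̄ = (15.1 + 2.4 + 19.9 + 19.0 + 15.5 + 9.5 + 18.7 + 19.2 + 17.5 + 7.7 + 21.4 + 7.6) / 12 = 173.5000 / 12 = 14.4583
UCL = X̄̄ + A₂·R̄ = 159.4833 + 0.729 × 14.4583 = 170.0235

170.023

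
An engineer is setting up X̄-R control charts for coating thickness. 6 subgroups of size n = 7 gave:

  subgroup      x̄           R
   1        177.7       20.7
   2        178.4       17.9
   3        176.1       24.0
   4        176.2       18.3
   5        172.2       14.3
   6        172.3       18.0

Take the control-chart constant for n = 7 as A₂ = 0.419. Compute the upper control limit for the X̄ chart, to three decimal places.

X̄̄ = (177.7 + 178.4 + 176.1 + 176.2 + 172.2 + 172.3) / 6 = 1052.9000 / 6 = 175.4833
R̄ = (20.7 + 17.9 + 24.0 + 18.3 + 14.3 + 18.0) / 6 = 113.2000 / 6 = 18.8667
UCL = X̄̄ + A₂·R̄ = 175.4833 + 0.419 × 18.8667 = 183.3885

183.388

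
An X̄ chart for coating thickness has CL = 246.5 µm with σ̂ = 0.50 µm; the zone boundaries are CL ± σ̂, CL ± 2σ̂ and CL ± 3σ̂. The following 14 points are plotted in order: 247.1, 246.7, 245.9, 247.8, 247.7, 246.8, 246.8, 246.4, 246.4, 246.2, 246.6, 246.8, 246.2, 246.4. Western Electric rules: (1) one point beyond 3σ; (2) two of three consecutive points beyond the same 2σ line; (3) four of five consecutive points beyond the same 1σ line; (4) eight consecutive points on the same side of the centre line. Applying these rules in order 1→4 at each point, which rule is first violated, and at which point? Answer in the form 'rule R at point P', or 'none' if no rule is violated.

rule 2 at point 5

Zone of each point (C = within 1σ̂, B = 1σ̂–2σ̂, A = 2σ̂–3σ̂, * = beyond 3σ̂; sign = side of CL): 1:+B, 2:+C, 3:-B, 4:+A, 5:+A, 6:+C, 7:+C, 8:-C, 9:-C, 10:-C, 11:+C, 12:+C, 13:-C, 14:-C
Rule 2 (two of three consecutive points beyond the same 2σ limit) is satisfied at point 5.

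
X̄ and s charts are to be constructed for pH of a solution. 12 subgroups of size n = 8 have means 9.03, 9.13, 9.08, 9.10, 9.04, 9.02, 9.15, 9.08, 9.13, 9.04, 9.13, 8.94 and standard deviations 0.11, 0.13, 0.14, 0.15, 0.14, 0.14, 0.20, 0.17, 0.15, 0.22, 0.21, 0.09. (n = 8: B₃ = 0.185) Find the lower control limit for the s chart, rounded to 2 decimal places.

0.03

s̄ = (0.11 + 0.13 + 0.14 + 0.15 + 0.14 + 0.14 + 0.20 + 0.17 + 0.15 + 0.22 + 0.21 + 0.09) / 12 = 0.1542
LCL_s = B₃·s̄ = 0.185 × 0.1542 = 0.0285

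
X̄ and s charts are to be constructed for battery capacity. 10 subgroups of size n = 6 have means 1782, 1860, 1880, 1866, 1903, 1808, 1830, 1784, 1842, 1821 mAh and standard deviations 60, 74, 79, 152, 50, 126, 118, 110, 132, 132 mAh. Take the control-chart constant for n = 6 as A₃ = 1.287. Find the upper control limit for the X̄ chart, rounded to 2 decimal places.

X̄̄ = (1782 + 1860 + 1880 + 1866 + 1903 + 1808 + 1830 + 1784 + 1842 + 1821) / 10 = 1837.6000
s̄ = (60 + 74 + 79 + 152 + 50 + 126 + 118 + 110 + 132 + 132) / 10 = 103.3000
UCL = X̄̄ + A₃·s̄ = 1837.6000 + 1.287 × 103.3000 = 1970.5471

1970.55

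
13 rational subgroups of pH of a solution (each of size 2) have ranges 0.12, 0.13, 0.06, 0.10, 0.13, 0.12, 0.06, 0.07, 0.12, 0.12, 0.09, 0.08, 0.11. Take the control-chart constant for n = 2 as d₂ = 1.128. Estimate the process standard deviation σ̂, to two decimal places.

0.09

R̄ = (0.12 + 0.13 + 0.06 + 0.10 + 0.13 + 0.12 + 0.06 + 0.07 + 0.12 + 0.12 + 0.09 + 0.08 + 0.11) / 13 = 0.1008
σ̂ = R̄ / d₂ = 0.1008 / 1.128 = 0.0893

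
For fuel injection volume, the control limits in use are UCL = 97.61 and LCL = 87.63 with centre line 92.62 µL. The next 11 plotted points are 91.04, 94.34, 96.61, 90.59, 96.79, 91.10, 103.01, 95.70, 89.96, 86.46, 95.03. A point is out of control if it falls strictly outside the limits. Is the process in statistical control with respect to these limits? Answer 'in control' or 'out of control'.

out of control

Compare each point to [87.63, 97.61]: sample 7 = 103.01 > UCL; sample 10 = 86.46 < LCL.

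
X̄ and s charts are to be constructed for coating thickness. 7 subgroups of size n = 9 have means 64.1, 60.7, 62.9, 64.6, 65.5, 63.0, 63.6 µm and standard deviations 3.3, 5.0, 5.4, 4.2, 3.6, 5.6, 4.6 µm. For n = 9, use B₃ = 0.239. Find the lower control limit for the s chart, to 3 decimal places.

s̄ = (3.3 + 5.0 + 5.4 + 4.2 + 3.6 + 5.6 + 4.6) / 7 = 4.5286
LCL_s = B₃·s̄ = 0.239 × 4.5286 = 1.0823

1.082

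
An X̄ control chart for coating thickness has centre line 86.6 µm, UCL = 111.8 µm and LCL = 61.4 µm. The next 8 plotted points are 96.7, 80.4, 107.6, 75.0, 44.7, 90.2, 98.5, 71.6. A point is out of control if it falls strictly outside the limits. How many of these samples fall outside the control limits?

1

Compare each point to [61.4, 111.8]: sample 5 = 44.7 < LCL.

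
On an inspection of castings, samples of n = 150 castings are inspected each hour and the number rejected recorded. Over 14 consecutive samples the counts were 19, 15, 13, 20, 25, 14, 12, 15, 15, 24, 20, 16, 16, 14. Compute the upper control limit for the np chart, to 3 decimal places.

p̄ = Σdᵢ / (k·n) = 238 / (14 × 150) = 0.11333
UCL = np̄ + 3·√(np̄(1−p̄)) = 17.0000 + 3 × √(17.0000×0.88667) = 17.0000 + 3 × 3.8824 = 28.6473

28.647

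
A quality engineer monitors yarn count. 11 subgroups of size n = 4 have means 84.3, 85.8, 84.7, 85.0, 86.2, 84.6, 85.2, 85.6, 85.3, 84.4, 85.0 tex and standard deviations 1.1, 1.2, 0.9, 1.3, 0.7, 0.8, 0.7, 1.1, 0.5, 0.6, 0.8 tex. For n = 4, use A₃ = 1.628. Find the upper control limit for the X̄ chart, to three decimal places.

86.536

X̄̄ = (84.3 + 85.8 + 84.7 + 85.0 + 86.2 + 84.6 + 85.2 + 85.6 + 85.3 + 84.4 + 85.0) / 11 = 85.1000
s̄ = (1.1 + 1.2 + 0.9 + 1.3 + 0.7 + 0.8 + 0.7 + 1.1 + 0.5 + 0.6 + 0.8) / 11 = 0.8818
UCL = X̄̄ + A₃·s̄ = 85.1000 + 1.628 × 0.8818 = 86.5356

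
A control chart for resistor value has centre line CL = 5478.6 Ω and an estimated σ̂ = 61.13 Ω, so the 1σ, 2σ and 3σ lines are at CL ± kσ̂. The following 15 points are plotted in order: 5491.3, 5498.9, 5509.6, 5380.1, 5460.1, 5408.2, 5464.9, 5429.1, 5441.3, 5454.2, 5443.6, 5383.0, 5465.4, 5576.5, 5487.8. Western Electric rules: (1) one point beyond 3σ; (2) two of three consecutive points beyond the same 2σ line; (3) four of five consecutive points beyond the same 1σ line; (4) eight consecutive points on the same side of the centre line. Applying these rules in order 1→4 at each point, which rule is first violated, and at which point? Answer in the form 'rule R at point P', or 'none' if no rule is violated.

Zone of each point (C = within 1σ̂, B = 1σ̂–2σ̂, A = 2σ̂–3σ̂, * = beyond 3σ̂; sign = side of CL): 1:+C, 2:+C, 3:+C, 4:-B, 5:-C, 6:-B, 7:-C, 8:-C, 9:-C, 10:-C, 11:-C, 12:-B, 13:-C, 14:+B, 15:+C
Rule 4 (eight consecutive points on the same side of the centre line) is satisfied at point 11.

rule 4 at point 11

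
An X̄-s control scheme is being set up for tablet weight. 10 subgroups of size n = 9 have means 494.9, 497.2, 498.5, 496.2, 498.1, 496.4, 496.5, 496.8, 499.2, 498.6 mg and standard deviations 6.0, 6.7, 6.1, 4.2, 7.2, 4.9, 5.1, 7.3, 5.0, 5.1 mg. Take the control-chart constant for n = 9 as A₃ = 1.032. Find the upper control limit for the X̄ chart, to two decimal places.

503.18

X̄̄ = (494.9 + 497.2 + 498.5 + 496.2 + 498.1 + 496.4 + 496.5 + 496.8 + 499.2 + 498.6) / 10 = 497.2400
s̄ = (6.0 + 6.7 + 6.1 + 4.2 + 7.2 + 4.9 + 5.1 + 7.3 + 5.0 + 5.1) / 10 = 5.7600
UCL = X̄̄ + A₃·s̄ = 497.2400 + 1.032 × 5.7600 = 503.1843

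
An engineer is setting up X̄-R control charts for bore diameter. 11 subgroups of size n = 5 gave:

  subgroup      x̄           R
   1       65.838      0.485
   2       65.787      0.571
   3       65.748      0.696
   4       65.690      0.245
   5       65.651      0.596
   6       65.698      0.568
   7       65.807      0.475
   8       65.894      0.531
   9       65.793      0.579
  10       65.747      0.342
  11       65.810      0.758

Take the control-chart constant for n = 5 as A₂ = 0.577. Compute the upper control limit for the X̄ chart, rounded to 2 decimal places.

X̄̄ = (65.838 + 65.787 + 65.748 + 65.690 + 65.651 + 65.698 + 65.807 + 65.894 + 65.793 + 65.747 + 65.810) / 11 = 723.4630 / 11 = 65.7694
R̄ = (0.485 + 0.571 + 0.696 + 0.245 + 0.596 + 0.568 + 0.475 + 0.531 + 0.579 + 0.342 + 0.758) / 11 = 5.8460 / 11 = 0.5315
UCL = X̄̄ + A₂·R̄ = 65.7694 + 0.577 × 0.5315 = 66.0760

66.08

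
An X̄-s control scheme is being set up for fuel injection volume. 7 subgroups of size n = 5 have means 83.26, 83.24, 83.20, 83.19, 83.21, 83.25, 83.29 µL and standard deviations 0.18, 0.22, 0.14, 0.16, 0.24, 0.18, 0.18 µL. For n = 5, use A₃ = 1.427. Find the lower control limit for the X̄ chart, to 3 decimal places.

X̄̄ = (83.26 + 83.24 + 83.20 + 83.19 + 83.21 + 83.25 + 83.29) / 7 = 83.2343
s̄ = (0.18 + 0.22 + 0.14 + 0.16 + 0.24 + 0.18 + 0.18) / 7 = 0.1857
LCL = X̄̄ − A₃·s̄ = 83.2343 − 1.427 × 0.1857 = 82.9693

82.969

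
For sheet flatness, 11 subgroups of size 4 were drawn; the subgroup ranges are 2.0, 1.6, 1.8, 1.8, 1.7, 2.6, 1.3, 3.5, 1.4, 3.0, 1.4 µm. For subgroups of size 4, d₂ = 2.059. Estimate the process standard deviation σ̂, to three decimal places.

R̄ = (2.0 + 1.6 + 1.8 + 1.8 + 1.7 + 2.6 + 1.3 + 3.5 + 1.4 + 3.0 + 1.4) / 11 = 2.0091
σ̂ = R̄ / d₂ = 2.0091 / 2.059 = 0.9758

0.976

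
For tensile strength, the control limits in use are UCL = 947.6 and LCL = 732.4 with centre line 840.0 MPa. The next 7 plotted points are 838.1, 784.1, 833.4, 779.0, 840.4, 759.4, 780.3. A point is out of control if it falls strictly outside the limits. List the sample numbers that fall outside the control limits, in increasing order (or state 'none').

none

All 7 points lie within [732.4, 947.6].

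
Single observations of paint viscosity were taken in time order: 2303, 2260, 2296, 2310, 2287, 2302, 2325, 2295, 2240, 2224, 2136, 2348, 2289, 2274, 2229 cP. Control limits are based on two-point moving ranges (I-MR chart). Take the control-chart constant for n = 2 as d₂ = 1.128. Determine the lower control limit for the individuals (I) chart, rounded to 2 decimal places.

2146.49

X̄ = (2303 + 2260 + 2296 + 2310 + 2287 + 2302 + 2325 + 2295 + 2240 + 2224 + 2136 + 2348 + 2289 + 2274 + 2229) / 15 = 2274.5333
Moving ranges: 43, 36, 14, 23, 15, 23, 30, 55, 16, 88, 212, 59, 15, 45; M̄R̄ = 674.0000 / 14 = 48.1429
LCL = X̄ − 3·M̄R̄/d₂ = 2274.5333 − 3 × 48.1429 / 1.128 = 2146.4938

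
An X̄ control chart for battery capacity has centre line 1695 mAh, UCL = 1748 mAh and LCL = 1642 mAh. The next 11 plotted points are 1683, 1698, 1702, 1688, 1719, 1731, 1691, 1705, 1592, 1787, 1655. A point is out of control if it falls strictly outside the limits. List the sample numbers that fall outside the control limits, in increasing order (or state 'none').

Compare each point to [1642, 1748]: sample 9 = 1592 < LCL; sample 10 = 1787 > UCL.

9, 10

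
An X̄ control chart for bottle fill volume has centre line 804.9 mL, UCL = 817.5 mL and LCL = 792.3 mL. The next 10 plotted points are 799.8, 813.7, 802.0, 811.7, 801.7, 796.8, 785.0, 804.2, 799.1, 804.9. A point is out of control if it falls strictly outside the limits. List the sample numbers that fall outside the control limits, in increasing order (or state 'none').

7

Compare each point to [792.3, 817.5]: sample 7 = 785.0 < LCL.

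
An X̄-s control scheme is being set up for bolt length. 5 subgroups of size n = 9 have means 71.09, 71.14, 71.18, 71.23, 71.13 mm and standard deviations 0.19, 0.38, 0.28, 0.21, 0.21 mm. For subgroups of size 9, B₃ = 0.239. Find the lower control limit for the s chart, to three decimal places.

0.061

s̄ = (0.19 + 0.38 + 0.28 + 0.21 + 0.21) / 5 = 0.2540
LCL_s = B₃·s̄ = 0.239 × 0.2540 = 0.0607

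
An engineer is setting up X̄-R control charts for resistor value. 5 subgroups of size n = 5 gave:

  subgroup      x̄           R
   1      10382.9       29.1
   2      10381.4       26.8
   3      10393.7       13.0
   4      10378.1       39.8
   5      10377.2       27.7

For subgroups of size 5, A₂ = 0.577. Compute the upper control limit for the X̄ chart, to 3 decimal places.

X̄̄ = (10382.9 + 10381.4 + 10393.7 + 10378.1 + 10377.2) / 5 = 51913.3000 / 5 = 10382.6600
R̄ = (29.1 + 26.8 + 13.0 + 39.8 + 27.7) / 5 = 136.4000 / 5 = 27.2800
UCL = X̄̄ + A₂·R̄ = 10382.6600 + 0.577 × 27.2800 = 10398.4006

10398.401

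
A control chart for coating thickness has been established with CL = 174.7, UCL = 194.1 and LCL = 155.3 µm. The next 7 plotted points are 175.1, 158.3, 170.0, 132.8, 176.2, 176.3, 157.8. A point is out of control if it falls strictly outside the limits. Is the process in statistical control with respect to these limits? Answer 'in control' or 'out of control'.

out of control

Compare each point to [155.3, 194.1]: sample 4 = 132.8 < LCL.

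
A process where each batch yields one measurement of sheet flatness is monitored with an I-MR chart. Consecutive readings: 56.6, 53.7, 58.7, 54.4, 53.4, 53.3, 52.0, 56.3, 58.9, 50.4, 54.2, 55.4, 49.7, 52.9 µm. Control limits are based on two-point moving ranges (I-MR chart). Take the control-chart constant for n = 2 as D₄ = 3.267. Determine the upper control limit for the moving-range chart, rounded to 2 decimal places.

11.03

Moving ranges: 2.9, 5.0, 4.3, 1.0, 0.1, 1.3, 4.3, 2.6, 8.5, 3.8, 1.2, 5.7, 3.2; M̄R̄ = 43.9000 / 13 = 3.3769
UCL_MR = D₄·M̄R̄ = 3.267 × 3.3769 = 11.0324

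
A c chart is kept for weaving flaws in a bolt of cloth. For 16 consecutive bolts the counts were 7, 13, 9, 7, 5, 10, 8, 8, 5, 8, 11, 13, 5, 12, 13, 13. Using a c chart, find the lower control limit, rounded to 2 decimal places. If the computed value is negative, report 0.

0.09

c̄ = (7 + 13 + 9 + 7 + 5 + 10 + 8 + 8 + 5 + 8 + 11 + 13 + 5 + 12 + 13 + 13) / 16 = 147 / 16 = 9.1875
LCL = c̄ − 3√c̄ = 9.1875 − 3 × 3.0311 = 0.0942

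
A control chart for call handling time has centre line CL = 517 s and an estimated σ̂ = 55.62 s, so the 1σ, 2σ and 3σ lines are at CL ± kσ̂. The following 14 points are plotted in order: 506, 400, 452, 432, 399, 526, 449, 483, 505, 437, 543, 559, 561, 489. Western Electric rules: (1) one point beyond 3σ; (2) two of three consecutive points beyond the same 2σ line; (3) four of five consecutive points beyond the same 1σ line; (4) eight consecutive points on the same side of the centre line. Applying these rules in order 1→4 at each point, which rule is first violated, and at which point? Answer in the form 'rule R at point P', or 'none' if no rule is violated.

Zone of each point (C = within 1σ̂, B = 1σ̂–2σ̂, A = 2σ̂–3σ̂, * = beyond 3σ̂; sign = side of CL): 1:-C, 2:-A, 3:-B, 4:-B, 5:-A, 6:+C, 7:-B, 8:-C, 9:-C, 10:-B, 11:+C, 12:+C, 13:+C, 14:-C
Rule 3 (four of five consecutive points beyond the same 1σ limit) is satisfied at point 5.

rule 3 at point 5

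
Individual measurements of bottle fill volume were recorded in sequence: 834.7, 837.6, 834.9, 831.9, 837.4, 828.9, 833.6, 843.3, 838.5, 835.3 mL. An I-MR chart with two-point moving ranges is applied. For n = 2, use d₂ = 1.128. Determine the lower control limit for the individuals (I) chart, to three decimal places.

X̄ = (834.7 + 837.6 + 834.9 + 831.9 + 837.4 + 828.9 + 833.6 + 843.3 + 838.5 + 835.3) / 10 = 835.6100
Moving ranges: 2.9, 2.7, 3.0, 5.5, 8.5, 4.7, 9.7, 4.8, 3.2; M̄R̄ = 45.0000 / 9 = 5.0000
LCL = X̄ − 3·M̄R̄/d₂ = 835.6100 − 3 × 5.0000 / 1.128 = 822.3121

822.312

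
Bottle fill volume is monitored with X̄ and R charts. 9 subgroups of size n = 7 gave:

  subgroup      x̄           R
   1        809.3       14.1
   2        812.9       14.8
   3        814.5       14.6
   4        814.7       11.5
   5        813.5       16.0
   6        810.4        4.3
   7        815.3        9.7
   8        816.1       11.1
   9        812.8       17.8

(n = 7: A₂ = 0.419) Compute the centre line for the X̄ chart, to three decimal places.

813.278

X̄̄ = (809.3 + 812.9 + 814.5 + 814.7 + 813.5 + 810.4 + 815.3 + 816.1 + 812.8) / 9 = 7319.5000 / 9 = 813.2778
CL = X̄̄ = 813.2778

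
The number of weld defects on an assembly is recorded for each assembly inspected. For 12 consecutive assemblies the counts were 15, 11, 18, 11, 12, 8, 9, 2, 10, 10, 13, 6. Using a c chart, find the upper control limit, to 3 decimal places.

c̄ = (15 + 11 + 18 + 11 + 12 + 8 + 9 + 2 + 10 + 10 + 13 + 6) / 12 = 125 / 12 = 10.4167
UCL = c̄ + 3√c̄ = 10.4167 + 3 × √10.4167 = 10.4167 + 3 × 3.2275 = 20.0991

20.099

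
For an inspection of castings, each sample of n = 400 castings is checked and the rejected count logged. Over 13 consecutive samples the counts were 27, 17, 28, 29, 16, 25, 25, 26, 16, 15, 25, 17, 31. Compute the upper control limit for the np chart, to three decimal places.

p̄ = Σdᵢ / (k·n) = 297 / (13 × 400) = 0.05712
UCL = np̄ + 3·√(np̄(1−p̄)) = 22.8462 + 3 × √(22.8462×0.94288) = 22.8462 + 3 × 4.6413 = 36.7699

36.770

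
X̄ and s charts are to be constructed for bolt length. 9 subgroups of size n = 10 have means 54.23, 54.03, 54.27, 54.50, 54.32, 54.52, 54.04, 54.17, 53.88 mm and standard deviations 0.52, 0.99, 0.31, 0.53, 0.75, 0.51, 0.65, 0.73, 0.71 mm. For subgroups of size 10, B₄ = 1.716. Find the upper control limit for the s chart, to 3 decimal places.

s̄ = (0.52 + 0.99 + 0.31 + 0.53 + 0.75 + 0.51 + 0.65 + 0.73 + 0.71) / 9 = 0.6333
UCL_s = B₄·s̄ = 1.716 × 0.6333 = 1.0868

1.087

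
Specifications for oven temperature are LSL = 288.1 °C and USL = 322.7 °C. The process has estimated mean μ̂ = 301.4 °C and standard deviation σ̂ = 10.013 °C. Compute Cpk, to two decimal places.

Cpu = (USL − μ̂) / (3σ̂) = (322.7 − 301.4) / (3 × 10.013) = 0.7091; Cpl = (μ̂ − LSL) / (3σ̂) = (301.4 − 288.1) / (3 × 10.013) = 0.4428; Cpk = min(Cpu, Cpl) = 0.4428

0.44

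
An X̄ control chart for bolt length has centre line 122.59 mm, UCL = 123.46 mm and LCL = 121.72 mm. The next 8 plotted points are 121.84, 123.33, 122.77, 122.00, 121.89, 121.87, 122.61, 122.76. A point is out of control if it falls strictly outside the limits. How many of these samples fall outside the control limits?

0

All 8 points lie within [121.72, 123.46].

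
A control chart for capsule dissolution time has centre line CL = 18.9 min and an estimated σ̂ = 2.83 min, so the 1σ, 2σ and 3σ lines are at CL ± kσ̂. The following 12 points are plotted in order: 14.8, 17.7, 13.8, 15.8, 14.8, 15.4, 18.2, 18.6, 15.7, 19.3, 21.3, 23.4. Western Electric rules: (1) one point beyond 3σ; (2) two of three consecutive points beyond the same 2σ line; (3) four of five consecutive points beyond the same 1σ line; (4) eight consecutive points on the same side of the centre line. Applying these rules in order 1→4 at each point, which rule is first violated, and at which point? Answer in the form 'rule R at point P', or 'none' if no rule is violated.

Zone of each point (C = within 1σ̂, B = 1σ̂–2σ̂, A = 2σ̂–3σ̂, * = beyond 3σ̂; sign = side of CL): 1:-B, 2:-C, 3:-B, 4:-B, 5:-B, 6:-B, 7:-C, 8:-C, 9:-B, 10:+C, 11:+C, 12:+B
Rule 3 (four of five consecutive points beyond the same 1σ limit) is satisfied at point 5.

rule 3 at point 5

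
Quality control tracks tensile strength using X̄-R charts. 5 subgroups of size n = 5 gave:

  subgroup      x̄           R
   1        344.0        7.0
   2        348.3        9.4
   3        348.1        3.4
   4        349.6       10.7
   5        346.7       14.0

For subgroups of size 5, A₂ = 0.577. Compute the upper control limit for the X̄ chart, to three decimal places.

X̄̄ = (344.0 + 348.3 + 348.1 + 349.6 + 346.7) / 5 = 1736.7000 / 5 = 347.3400
R̄ = (7.0 + 9.4 + 3.4 + 10.7 + 14.0) / 5 = 44.5000 / 5 = 8.9000
UCL = X̄̄ + A₂·R̄ = 347.3400 + 0.577 × 8.9000 = 352.4753

352.475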